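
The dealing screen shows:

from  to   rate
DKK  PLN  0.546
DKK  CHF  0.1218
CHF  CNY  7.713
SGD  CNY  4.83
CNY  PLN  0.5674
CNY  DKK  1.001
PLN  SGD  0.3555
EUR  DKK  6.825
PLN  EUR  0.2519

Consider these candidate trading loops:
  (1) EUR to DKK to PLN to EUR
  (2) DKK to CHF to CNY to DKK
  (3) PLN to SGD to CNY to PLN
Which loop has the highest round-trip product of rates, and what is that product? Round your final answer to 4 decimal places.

0.9743

(1) 6.825 × 0.546 × 0.2519 = 0.93869
(2) 0.1218 × 7.713 × 1.001 = 0.94038
(3) 0.3555 × 4.83 × 0.5674 = 0.97426
Highest is cycle (3) at 0.9743 (≤1, no arbitrage).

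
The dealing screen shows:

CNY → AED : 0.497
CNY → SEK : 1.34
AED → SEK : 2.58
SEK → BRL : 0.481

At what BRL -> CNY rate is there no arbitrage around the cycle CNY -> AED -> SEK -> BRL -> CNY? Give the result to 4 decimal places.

Known legs of the cycle: 0.497 × 2.58 × 0.481 = 0.61676706
For no arbitrage the full-cycle product must be 1, so the missing rate is 1 / 0.61676706 ≈ 1.621358.

1.6214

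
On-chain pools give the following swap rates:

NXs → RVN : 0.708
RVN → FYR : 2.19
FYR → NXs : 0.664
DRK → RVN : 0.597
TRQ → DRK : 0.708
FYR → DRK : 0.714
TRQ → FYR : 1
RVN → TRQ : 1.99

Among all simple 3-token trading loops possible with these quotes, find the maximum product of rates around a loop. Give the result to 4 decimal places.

1.0295

RVN→FYR→NXs→RVN: 2.19 × 0.664 × 0.708 = 1.02955
RVN→FYR→DRK→RVN: 2.19 × 0.714 × 0.597 = 0.93351
TRQ→DRK→RVN→TRQ: 0.708 × 0.597 × 1.99 = 0.84113
Maximum is RVN→FYR→NXs→RVN at 1.0295; arbitrage exists.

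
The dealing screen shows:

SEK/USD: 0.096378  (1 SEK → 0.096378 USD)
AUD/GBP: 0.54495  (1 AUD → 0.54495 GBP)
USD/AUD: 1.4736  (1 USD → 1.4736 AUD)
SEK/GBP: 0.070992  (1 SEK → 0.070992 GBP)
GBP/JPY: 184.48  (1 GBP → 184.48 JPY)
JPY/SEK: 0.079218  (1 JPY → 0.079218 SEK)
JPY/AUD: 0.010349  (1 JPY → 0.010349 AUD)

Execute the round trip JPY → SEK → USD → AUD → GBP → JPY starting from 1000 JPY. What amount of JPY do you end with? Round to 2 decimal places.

1000 JPY × 0.079218 = 79.218 SEK
79.218 SEK × 0.096378 = 7.634872404 USD
7.634872404 USD × 1.4736 = 11.2507479745344 AUD
11.2507479745344 AUD × 0.54495 = 6.13109510872252128 GBP
6.13109510872252128 GBP × 184.48 = 1131.0644256571307257344 JPY

1131.06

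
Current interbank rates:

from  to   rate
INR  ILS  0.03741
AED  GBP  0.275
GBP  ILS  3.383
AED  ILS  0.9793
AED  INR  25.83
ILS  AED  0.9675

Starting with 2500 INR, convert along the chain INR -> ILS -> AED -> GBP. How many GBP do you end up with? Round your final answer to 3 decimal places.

24.883

2500 INR × 0.03741 = 93.525 ILS
93.525 ILS × 0.9675 = 90.4854375 AED
90.4854375 AED × 0.275 = 24.8834953125 GBP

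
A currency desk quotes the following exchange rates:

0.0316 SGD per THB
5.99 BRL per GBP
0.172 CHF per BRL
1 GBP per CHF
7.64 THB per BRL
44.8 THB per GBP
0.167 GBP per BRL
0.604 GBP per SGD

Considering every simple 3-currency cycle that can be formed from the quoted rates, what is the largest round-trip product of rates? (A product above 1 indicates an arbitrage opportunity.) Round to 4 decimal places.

1.0303

BRL→CHF→GBP→BRL: 0.172 × 1 × 5.99 = 1.03028
THB→SGD→GBP→THB: 0.0316 × 0.604 × 44.8 = 0.85507
Maximum is BRL→CHF→GBP→BRL at 1.0303; arbitrage exists.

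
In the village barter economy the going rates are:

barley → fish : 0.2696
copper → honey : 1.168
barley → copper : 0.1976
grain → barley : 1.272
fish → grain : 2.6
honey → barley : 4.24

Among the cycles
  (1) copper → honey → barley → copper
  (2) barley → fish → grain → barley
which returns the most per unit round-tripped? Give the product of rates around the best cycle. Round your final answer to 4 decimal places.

(1) 1.168 × 4.24 × 0.1976 = 0.97858
(2) 0.2696 × 2.6 × 1.272 = 0.89162
Highest is cycle (1) at 0.9786 (≤1, no arbitrage).

0.9786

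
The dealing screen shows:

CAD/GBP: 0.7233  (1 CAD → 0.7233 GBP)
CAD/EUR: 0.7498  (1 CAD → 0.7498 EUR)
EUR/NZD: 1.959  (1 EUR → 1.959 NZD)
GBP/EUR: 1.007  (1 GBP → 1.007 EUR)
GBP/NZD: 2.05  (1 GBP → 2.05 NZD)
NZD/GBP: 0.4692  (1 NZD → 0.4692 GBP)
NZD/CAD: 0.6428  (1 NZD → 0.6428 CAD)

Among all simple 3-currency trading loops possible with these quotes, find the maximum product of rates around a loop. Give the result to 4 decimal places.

0.9531

GBP→NZD→CAD→GBP: 2.05 × 0.6428 × 0.7233 = 0.95312
EUR→NZD→CAD→EUR: 1.959 × 0.6428 × 0.7498 = 0.94418
EUR→NZD→GBP→EUR: 1.959 × 0.4692 × 1.007 = 0.92560
Maximum is GBP→NZD→CAD→GBP at 0.9531; no arbitrage — every cycle loses value.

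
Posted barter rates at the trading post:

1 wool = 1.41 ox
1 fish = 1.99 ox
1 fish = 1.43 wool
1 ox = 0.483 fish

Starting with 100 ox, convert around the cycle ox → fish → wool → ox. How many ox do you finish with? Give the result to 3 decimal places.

100 ox × 0.483 = 48.3 fish
48.3 fish × 1.43 = 69.069 wool
69.069 wool × 1.41 = 97.38729 ox

97.387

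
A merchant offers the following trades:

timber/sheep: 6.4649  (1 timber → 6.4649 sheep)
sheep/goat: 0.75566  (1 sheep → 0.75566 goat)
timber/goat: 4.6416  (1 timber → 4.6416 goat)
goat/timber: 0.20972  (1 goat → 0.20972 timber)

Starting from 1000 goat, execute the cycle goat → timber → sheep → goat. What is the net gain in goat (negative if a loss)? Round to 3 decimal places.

1000 goat × 0.20972 = 209.72 timber
209.72 timber × 6.4649 = 1355.818828 sheep
1355.818828 sheep × 0.75566 = 1024.53805556648 goat
Net change: 1024.53805556648 − 1000 = 24.53805556648 goat

24.538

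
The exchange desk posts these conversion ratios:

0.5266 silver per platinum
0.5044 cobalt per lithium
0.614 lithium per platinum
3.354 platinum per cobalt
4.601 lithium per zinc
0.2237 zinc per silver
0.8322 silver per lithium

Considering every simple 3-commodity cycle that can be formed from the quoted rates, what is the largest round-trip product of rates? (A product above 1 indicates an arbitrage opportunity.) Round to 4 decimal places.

1.0387

cobalt→platinum→lithium→cobalt: 3.354 × 0.614 × 0.5044 = 1.03874
zinc→lithium→silver→zinc: 4.601 × 0.8322 × 0.2237 = 0.85654
Maximum is cobalt→platinum→lithium→cobalt at 1.0387; arbitrage exists.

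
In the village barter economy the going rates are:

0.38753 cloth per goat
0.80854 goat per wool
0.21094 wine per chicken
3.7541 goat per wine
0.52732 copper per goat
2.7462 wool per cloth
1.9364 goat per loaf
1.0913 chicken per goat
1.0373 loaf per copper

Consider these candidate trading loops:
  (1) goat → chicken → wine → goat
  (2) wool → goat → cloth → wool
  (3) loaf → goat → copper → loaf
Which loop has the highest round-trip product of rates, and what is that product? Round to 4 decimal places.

1.0592

(1) 1.0913 × 0.21094 × 3.7541 = 0.86419
(2) 0.80854 × 0.38753 × 2.7462 = 0.86048
(3) 1.9364 × 0.52732 × 1.0373 = 1.05919
Highest is cycle (3) at 1.0592 (>1, arbitrage).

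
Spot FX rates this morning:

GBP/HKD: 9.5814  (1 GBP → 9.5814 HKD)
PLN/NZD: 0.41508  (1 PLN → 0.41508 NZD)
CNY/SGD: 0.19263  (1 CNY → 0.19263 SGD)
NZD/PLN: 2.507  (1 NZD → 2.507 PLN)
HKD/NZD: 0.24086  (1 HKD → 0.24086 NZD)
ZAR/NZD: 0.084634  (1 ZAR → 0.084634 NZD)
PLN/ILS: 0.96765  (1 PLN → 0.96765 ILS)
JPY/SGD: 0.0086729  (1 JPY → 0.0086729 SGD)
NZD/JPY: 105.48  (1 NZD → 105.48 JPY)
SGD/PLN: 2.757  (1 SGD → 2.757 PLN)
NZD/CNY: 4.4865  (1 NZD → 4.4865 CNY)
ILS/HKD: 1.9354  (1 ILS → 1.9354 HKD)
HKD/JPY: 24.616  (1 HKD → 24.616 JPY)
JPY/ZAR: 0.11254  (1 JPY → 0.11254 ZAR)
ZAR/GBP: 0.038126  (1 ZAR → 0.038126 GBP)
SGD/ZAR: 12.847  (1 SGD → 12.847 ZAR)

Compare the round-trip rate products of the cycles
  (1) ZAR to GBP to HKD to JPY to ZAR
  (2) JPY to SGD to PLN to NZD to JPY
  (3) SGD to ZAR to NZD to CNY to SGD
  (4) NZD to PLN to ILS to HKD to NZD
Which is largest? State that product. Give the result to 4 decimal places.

1.1309

(1) 0.038126 × 9.5814 × 24.616 × 0.11254 = 1.01199
(2) 0.0086729 × 2.757 × 0.41508 × 105.48 = 1.04689
(3) 12.847 × 0.084634 × 4.4865 × 0.19263 = 0.93968
(4) 2.507 × 0.96765 × 1.9354 × 0.24086 = 1.13086
Highest is cycle (4) at 1.1309 (>1, arbitrage).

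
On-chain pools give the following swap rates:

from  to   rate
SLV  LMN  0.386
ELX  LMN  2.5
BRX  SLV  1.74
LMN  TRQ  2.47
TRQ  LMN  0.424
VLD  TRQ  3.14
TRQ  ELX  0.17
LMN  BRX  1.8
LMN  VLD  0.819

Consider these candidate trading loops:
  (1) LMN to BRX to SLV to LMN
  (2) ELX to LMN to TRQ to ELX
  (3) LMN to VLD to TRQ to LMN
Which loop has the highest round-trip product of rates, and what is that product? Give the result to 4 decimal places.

(1) 1.8 × 1.74 × 0.386 = 1.20895
(2) 2.5 × 2.47 × 0.17 = 1.04975
(3) 0.819 × 3.14 × 0.424 = 1.09038
Highest is cycle (1) at 1.2090 (>1, arbitrage).

1.2090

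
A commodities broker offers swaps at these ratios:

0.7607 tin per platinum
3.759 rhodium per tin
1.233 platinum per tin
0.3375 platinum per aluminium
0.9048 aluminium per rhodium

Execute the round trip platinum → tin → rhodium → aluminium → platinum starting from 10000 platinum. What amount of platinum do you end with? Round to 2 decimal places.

8731.97

10000 platinum × 0.7607 = 7607 tin
7607 tin × 3.759 = 28594.713 rhodium
28594.713 rhodium × 0.9048 = 25872.4963224 aluminium
25872.4963224 aluminium × 0.3375 = 8731.96750881 platinum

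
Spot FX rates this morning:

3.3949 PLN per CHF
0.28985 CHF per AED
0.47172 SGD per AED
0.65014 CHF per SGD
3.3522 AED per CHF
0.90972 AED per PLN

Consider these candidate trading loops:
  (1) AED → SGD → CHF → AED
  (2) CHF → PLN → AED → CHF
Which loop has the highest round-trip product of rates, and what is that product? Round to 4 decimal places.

(1) 0.47172 × 0.65014 × 3.3522 = 1.02807
(2) 3.3949 × 0.90972 × 0.28985 = 0.89518
Highest is cycle (1) at 1.0281 (>1, arbitrage).

1.0281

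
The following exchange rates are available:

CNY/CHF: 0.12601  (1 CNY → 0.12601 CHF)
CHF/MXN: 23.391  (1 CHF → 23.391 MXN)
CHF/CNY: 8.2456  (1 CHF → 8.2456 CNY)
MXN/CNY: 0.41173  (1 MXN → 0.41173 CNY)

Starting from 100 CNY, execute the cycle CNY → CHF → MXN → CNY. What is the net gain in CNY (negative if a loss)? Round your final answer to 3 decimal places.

21.357

100 CNY × 0.12601 = 12.601 CHF
12.601 CHF × 23.391 = 294.749991 MXN
294.749991 MXN × 0.41173 = 121.35741379443 CNY
Net change: 121.35741379443 − 100 = 21.35741379443 CNY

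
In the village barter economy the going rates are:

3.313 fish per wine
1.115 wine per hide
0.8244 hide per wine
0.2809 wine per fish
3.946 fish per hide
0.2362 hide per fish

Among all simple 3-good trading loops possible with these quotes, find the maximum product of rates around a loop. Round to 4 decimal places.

wine→hide→fish→wine: 0.8244 × 3.946 × 0.2809 = 0.91379
wine→fish→hide→wine: 3.313 × 0.2362 × 1.115 = 0.87252
Maximum is wine→hide→fish→wine at 0.9138; no arbitrage — every cycle loses value.

0.9138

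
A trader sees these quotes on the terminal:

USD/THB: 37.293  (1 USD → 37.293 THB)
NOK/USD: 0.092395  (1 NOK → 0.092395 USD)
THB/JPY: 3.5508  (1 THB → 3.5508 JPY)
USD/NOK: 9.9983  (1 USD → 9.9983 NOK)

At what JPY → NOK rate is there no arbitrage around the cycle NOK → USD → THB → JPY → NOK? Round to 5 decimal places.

Known legs of the cycle: 0.092395 × 37.293 × 3.5508 = 12.234944458638
For no arbitrage the full-cycle product must be 1, so the missing rate is 1 / 12.234944458638 ≈ 0.0817331.

0.08173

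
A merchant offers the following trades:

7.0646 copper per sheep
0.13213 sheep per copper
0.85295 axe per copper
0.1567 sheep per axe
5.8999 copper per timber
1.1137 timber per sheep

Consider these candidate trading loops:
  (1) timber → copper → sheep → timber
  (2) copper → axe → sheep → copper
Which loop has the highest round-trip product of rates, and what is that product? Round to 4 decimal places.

0.9442

(1) 5.8999 × 0.13213 × 1.1137 = 0.86819
(2) 0.85295 × 0.1567 × 7.0646 = 0.94424
Highest is cycle (2) at 0.9442 (≤1, no arbitrage).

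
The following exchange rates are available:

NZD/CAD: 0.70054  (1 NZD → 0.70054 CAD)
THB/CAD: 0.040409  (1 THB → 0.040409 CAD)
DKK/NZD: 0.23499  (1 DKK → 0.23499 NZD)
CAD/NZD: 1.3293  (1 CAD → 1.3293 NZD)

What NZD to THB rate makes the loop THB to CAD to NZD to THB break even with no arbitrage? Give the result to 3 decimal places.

18.617

Known legs of the cycle: 0.040409 × 1.3293 = 0.0537156837
For no arbitrage the full-cycle product must be 1, so the missing rate is 1 / 0.0537156837 ≈ 18.61654.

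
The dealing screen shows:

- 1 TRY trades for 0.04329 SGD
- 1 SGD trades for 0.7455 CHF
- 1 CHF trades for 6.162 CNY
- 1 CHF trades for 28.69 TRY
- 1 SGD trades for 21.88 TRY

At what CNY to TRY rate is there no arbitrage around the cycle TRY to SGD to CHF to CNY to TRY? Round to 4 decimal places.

5.0286

Known legs of the cycle: 0.04329 × 0.7455 × 6.162 = 0.19886434659
For no arbitrage the full-cycle product must be 1, so the missing rate is 1 / 0.19886434659 ≈ 5.028553.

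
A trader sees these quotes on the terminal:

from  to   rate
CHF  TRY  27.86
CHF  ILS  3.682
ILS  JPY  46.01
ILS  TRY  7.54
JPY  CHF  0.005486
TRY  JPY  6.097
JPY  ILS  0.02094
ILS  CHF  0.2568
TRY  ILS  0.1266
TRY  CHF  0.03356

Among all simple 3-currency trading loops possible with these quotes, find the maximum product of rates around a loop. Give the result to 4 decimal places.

0.9626

ILS→TRY→JPY→ILS: 7.54 × 6.097 × 0.02094 = 0.96264
JPY→CHF→TRY→JPY: 0.005486 × 27.86 × 6.097 = 0.93187
ILS→TRY→CHF→ILS: 7.54 × 0.03356 × 3.682 = 0.93170
ILS→JPY→CHF→ILS: 46.01 × 0.005486 × 3.682 = 0.92938
ILS→CHF→TRY→ILS: 0.2568 × 27.86 × 0.1266 = 0.90575
Maximum is ILS→TRY→JPY→ILS at 0.9626; no arbitrage — every cycle loses value.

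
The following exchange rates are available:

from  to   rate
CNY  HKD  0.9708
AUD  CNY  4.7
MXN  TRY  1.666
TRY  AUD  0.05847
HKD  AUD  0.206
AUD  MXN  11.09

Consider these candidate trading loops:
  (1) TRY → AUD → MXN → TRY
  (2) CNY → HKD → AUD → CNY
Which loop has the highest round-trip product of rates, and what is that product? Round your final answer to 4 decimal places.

1.0803

(1) 0.05847 × 11.09 × 1.666 = 1.08029
(2) 0.9708 × 0.206 × 4.7 = 0.93993
Highest is cycle (1) at 1.0803 (>1, arbitrage).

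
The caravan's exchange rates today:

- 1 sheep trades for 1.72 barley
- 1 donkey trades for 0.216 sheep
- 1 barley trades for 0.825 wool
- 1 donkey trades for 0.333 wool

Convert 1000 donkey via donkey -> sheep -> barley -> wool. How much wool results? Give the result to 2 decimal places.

1000 donkey × 0.216 = 216 sheep
216 sheep × 1.72 = 371.52 barley
371.52 barley × 0.825 = 306.504 wool

306.50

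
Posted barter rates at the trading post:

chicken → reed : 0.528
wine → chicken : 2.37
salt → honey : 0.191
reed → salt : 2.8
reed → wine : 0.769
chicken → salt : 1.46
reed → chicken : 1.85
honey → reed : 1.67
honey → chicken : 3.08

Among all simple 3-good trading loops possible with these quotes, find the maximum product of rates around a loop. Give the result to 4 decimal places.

0.9623

chicken→reed→wine→chicken: 0.528 × 0.769 × 2.37 = 0.96230
salt→honey→reed→salt: 0.191 × 1.67 × 2.8 = 0.89312
salt→honey→chicken→salt: 0.191 × 3.08 × 1.46 = 0.85889
Maximum is chicken→reed→wine→chicken at 0.9623; no arbitrage — every cycle loses value.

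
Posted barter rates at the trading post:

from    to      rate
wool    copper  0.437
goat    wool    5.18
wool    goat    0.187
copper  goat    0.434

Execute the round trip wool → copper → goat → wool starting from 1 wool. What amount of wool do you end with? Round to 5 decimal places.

0.98243

1 wool × 0.437 = 0.437 copper
0.437 copper × 0.434 = 0.189658 goat
0.189658 goat × 5.18 = 0.98242844 wool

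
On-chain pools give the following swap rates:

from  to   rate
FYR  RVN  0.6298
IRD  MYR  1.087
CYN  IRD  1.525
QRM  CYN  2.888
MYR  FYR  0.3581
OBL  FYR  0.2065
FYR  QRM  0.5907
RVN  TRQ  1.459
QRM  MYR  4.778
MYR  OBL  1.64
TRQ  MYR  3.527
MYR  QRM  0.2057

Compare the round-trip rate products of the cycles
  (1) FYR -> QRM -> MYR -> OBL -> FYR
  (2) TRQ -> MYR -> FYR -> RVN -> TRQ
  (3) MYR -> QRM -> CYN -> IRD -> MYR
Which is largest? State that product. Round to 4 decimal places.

1.1606

(1) 0.5907 × 4.778 × 1.64 × 0.2065 = 0.95582
(2) 3.527 × 0.3581 × 0.6298 × 1.459 = 1.16056
(3) 0.2057 × 2.888 × 1.525 × 1.087 = 0.98476
Highest is cycle (2) at 1.1606 (>1, arbitrage).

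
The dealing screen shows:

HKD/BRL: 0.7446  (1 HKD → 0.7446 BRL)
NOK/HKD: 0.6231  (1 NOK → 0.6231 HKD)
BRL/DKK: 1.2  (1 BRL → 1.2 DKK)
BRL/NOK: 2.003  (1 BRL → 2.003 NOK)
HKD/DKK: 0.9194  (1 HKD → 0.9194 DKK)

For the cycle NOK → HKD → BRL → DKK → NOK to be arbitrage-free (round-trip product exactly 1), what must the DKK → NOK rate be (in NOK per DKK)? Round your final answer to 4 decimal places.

Known legs of the cycle: 0.6231 × 0.7446 × 1.2 = 0.556752312
For no arbitrage the full-cycle product must be 1, so the missing rate is 1 / 0.556752312 ≈ 1.796131.

1.7961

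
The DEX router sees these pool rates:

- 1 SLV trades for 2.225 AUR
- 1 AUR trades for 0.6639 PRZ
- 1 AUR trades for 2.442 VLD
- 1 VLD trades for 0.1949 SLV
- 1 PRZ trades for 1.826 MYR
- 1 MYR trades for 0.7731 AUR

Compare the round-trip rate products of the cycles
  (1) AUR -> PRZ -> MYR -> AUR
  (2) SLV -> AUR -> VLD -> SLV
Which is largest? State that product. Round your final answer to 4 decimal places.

(1) 0.6639 × 1.826 × 0.7731 = 0.93721
(2) 2.225 × 2.442 × 0.1949 = 1.05898
Highest is cycle (2) at 1.0590 (>1, arbitrage).

1.0590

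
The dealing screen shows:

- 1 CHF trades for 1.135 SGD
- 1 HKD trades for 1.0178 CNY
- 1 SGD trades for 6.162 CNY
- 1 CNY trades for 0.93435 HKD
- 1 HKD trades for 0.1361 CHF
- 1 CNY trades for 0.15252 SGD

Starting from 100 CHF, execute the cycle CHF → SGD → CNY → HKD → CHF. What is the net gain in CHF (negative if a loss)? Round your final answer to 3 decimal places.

100 CHF × 1.135 = 113.5 SGD
113.5 SGD × 6.162 = 699.387 CNY
699.387 CNY × 0.93435 = 653.47224345 HKD
653.47224345 HKD × 0.1361 = 88.937572333545 CHF
Net change: 88.937572333545 − 100 = -11.062427666455 CHF

-11.062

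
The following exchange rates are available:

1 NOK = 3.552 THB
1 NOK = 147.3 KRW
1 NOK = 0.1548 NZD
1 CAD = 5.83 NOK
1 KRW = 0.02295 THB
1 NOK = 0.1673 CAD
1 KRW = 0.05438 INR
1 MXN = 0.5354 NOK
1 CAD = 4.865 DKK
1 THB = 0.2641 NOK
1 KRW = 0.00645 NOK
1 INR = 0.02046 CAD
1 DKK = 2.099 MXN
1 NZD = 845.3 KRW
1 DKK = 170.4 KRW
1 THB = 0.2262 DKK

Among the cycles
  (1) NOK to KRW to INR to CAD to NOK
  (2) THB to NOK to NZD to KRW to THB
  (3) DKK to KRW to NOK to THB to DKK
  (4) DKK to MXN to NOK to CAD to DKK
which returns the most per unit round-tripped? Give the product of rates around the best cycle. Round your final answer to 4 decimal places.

0.9555

(1) 147.3 × 0.05438 × 0.02046 × 5.83 = 0.95547
(2) 0.2641 × 0.1548 × 845.3 × 0.02295 = 0.79311
(3) 170.4 × 0.00645 × 3.552 × 0.2262 = 0.88307
(4) 2.099 × 0.5354 × 0.1673 × 4.865 = 0.91468
Highest is cycle (1) at 0.9555 (≤1, no arbitrage).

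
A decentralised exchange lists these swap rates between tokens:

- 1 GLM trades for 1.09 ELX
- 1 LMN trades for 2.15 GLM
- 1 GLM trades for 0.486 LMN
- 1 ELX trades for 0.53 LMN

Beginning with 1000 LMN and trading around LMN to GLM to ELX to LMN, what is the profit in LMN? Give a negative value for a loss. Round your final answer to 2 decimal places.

1000 LMN × 2.15 = 2150 GLM
2150 GLM × 1.09 = 2343.5 ELX
2343.5 ELX × 0.53 = 1242.055 LMN
Net change: 1242.055 − 1000 = 242.055 LMN

242.06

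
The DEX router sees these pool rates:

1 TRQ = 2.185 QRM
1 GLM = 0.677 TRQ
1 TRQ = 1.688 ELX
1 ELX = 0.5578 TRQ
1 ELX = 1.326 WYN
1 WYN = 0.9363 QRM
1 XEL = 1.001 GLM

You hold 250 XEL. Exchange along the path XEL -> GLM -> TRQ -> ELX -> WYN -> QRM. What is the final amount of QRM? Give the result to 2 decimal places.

355.05

250 XEL × 1.001 = 250.25 GLM
250.25 GLM × 0.677 = 169.41925 TRQ
169.41925 TRQ × 1.688 = 285.979694 ELX
285.979694 ELX × 1.326 = 379.209074244 WYN
379.209074244 WYN × 0.9363 = 355.0534562146572 QRM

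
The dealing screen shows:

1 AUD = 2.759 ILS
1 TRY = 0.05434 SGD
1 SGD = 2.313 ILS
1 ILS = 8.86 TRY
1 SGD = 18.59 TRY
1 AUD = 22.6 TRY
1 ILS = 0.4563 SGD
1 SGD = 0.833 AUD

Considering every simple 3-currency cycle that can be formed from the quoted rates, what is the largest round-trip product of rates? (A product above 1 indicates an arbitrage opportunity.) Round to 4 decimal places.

1.1136

SGD→ILS→TRY→SGD: 2.313 × 8.86 × 0.05434 = 1.11360
SGD→AUD→ILS→SGD: 0.833 × 2.759 × 0.4563 = 1.04869
SGD→AUD→TRY→SGD: 0.833 × 22.6 × 0.05434 = 1.02299
Maximum is SGD→ILS→TRY→SGD at 1.1136; arbitrage exists.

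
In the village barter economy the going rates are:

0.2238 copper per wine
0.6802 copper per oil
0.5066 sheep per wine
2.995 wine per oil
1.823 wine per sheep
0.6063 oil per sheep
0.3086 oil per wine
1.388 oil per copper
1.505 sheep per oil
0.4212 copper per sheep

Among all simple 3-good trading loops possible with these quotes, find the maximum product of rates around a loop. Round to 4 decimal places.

oil→wine→copper→oil: 2.995 × 0.2238 × 1.388 = 0.93035
sheep→oil→wine→sheep: 0.6063 × 2.995 × 0.5066 = 0.91992
sheep→copper→oil→sheep: 0.4212 × 1.388 × 1.505 = 0.87986
sheep→wine→oil→sheep: 1.823 × 0.3086 × 1.505 = 0.84668
Maximum is oil→wine→copper→oil at 0.9304; no arbitrage — every cycle loses value.

0.9304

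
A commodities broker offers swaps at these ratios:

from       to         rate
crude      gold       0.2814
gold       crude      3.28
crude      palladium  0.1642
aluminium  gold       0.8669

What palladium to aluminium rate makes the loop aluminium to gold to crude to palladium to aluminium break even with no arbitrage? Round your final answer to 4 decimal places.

Known legs of the cycle: 0.8669 × 3.28 × 0.1642 = 0.4668915344
For no arbitrage the full-cycle product must be 1, so the missing rate is 1 / 0.4668915344 ≈ 2.141825.

2.1418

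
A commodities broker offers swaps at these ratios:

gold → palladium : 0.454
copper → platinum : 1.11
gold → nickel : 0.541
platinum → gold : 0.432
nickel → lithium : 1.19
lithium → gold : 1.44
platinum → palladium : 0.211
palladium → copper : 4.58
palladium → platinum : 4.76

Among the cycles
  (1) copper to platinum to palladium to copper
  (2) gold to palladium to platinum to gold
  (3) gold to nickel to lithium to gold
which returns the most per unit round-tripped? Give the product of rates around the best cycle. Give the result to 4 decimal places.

1.0727

(1) 1.11 × 0.211 × 4.58 = 1.07268
(2) 0.454 × 4.76 × 0.432 = 0.93357
(3) 0.541 × 1.19 × 1.44 = 0.92706
Highest is cycle (1) at 1.0727 (>1, arbitrage).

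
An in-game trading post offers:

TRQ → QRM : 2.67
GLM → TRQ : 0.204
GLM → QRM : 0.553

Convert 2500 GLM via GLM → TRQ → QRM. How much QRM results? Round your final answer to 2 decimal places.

1361.70

2500 GLM × 0.204 = 510 TRQ
510 TRQ × 2.67 = 1361.7 QRM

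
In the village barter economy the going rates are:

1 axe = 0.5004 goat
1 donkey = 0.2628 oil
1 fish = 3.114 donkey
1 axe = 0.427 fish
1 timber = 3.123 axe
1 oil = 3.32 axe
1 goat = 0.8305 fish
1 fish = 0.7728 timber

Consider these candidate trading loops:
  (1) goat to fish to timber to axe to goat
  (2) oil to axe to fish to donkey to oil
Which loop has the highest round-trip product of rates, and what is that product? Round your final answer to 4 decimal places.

(1) 0.8305 × 0.7728 × 3.123 × 0.5004 = 1.00299
(2) 3.32 × 0.427 × 3.114 × 0.2628 = 1.16014
Highest is cycle (2) at 1.1601 (>1, arbitrage).

1.1601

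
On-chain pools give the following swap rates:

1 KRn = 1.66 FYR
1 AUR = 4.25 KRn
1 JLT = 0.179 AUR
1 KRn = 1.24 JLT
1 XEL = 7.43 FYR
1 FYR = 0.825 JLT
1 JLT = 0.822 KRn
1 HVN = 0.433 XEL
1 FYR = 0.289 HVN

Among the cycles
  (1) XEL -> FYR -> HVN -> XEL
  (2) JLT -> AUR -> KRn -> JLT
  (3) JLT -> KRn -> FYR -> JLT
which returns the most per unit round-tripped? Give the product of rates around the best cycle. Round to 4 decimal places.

(1) 7.43 × 0.289 × 0.433 = 0.92977
(2) 0.179 × 4.25 × 1.24 = 0.94333
(3) 0.822 × 1.66 × 0.825 = 1.12573
Highest is cycle (3) at 1.1257 (>1, arbitrage).

1.1257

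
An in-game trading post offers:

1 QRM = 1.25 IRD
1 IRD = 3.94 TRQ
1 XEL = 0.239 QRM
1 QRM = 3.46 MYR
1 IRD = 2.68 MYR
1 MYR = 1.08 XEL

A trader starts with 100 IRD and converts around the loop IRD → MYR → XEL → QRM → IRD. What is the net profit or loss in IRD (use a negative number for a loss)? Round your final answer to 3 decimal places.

-13.530

100 IRD × 2.68 = 268 MYR
268 MYR × 1.08 = 289.44 XEL
289.44 XEL × 0.239 = 69.17616 QRM
69.17616 QRM × 1.25 = 86.4702 IRD
Net change: 86.4702 − 100 = -13.5298 IRD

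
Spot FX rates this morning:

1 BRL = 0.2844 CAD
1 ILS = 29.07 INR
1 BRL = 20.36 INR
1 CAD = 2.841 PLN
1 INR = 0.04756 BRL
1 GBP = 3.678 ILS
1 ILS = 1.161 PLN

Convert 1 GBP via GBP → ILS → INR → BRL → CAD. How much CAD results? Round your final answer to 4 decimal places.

1.4462

1 GBP × 3.678 = 3.678 ILS
3.678 ILS × 29.07 = 106.91946 INR
106.91946 INR × 0.04756 = 5.0850895176 BRL
5.0850895176 BRL × 0.2844 = 1.44619945880544 CAD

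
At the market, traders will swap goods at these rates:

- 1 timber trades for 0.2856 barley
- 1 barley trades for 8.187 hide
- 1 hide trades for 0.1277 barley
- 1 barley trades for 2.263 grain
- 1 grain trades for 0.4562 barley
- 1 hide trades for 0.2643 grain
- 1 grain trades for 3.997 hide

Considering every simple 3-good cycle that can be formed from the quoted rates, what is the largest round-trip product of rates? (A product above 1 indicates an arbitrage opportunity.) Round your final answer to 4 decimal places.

barley→grain→hide→barley: 2.263 × 3.997 × 0.1277 = 1.15507
barley→hide→grain→barley: 8.187 × 0.2643 × 0.4562 = 0.98714
Maximum is barley→grain→hide→barley at 1.1551; arbitrage exists.

1.1551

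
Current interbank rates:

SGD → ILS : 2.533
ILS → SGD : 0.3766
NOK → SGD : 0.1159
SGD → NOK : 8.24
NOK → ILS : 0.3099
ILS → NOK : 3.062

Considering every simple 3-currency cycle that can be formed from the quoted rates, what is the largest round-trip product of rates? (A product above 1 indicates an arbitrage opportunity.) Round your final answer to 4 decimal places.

SGD→NOK→ILS→SGD: 8.24 × 0.3099 × 0.3766 = 0.96168
SGD→ILS→NOK→SGD: 2.533 × 3.062 × 0.1159 = 0.89893
Maximum is SGD→NOK→ILS→SGD at 0.9617; no arbitrage — every cycle loses value.

0.9617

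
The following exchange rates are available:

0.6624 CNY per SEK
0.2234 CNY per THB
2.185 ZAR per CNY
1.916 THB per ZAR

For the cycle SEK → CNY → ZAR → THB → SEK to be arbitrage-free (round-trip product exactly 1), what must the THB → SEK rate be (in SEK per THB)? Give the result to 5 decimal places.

Known legs of the cycle: 0.6624 × 2.185 × 1.916 = 2.773111104
For no arbitrage the full-cycle product must be 1, so the missing rate is 1 / 2.773111104 ≈ 0.3606058.

0.36061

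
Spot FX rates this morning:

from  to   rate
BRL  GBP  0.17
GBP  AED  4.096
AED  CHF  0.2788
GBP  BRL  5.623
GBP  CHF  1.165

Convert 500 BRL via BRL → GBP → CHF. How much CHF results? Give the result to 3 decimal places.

99.025

500 BRL × 0.17 = 85 GBP
85 GBP × 1.165 = 99.025 CHF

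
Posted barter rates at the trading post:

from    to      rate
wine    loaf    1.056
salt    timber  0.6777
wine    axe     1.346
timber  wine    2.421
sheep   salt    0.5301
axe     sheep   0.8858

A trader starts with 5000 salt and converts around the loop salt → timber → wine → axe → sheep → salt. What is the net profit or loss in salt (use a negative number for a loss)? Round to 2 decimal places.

184.91

5000 salt × 0.6777 = 3388.5 timber
3388.5 timber × 2.421 = 8203.5585 wine
8203.5585 wine × 1.346 = 11041.989741 axe
11041.989741 axe × 0.8858 = 9780.9945125778 sheep
9780.9945125778 sheep × 0.5301 = 5184.90519111749178 salt
Net change: 5184.90519111749178 − 5000 = 184.90519111749178 salt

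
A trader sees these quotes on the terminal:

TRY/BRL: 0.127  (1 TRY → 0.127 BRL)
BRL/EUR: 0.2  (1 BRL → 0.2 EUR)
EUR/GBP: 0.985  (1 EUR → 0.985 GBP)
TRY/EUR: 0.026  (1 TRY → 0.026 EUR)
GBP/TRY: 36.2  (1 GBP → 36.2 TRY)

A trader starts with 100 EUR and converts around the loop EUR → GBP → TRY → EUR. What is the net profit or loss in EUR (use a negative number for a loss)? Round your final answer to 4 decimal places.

-7.2918

100 EUR × 0.985 = 98.5 GBP
98.5 GBP × 36.2 = 3565.7 TRY
3565.7 TRY × 0.026 = 92.7082 EUR
Net change: 92.7082 − 100 = -7.2918 EUR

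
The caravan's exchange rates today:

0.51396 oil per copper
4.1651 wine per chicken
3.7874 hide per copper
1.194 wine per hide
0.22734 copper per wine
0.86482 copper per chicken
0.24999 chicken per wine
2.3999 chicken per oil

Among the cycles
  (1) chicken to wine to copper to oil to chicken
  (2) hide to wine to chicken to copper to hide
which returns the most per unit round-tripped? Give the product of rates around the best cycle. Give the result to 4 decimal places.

1.1679

(1) 4.1651 × 0.22734 × 0.51396 × 2.3999 = 1.16795
(2) 1.194 × 0.24999 × 0.86482 × 3.7874 = 0.97767
Highest is cycle (1) at 1.1679 (>1, arbitrage).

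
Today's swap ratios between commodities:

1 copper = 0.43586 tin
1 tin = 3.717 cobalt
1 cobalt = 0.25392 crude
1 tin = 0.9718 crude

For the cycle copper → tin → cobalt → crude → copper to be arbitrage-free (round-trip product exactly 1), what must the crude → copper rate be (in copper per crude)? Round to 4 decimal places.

Known legs of the cycle: 0.43586 × 3.717 × 0.25392 = 0.4113736641504
For no arbitrage the full-cycle product must be 1, so the missing rate is 1 / 0.4113736641504 ≈ 2.430880.

2.4309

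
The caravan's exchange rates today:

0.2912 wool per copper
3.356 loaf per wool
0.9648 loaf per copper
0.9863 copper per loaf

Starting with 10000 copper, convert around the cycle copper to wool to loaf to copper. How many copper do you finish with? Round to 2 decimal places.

10000 copper × 0.2912 = 2912 wool
2912 wool × 3.356 = 9772.672 loaf
9772.672 loaf × 0.9863 = 9638.7863936 copper

9638.79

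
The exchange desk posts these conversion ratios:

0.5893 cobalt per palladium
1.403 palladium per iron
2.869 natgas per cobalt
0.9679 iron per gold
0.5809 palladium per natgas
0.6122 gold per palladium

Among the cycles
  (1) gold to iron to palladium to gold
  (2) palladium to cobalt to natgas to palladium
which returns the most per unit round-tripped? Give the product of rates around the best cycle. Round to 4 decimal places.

0.9821

(1) 0.9679 × 1.403 × 0.6122 = 0.83135
(2) 0.5893 × 2.869 × 0.5809 = 0.98213
Highest is cycle (2) at 0.9821 (≤1, no arbitrage).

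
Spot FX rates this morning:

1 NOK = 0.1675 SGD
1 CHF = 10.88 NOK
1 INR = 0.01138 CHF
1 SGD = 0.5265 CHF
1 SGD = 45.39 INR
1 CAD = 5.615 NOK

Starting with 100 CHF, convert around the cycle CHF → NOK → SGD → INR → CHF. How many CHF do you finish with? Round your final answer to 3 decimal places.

94.134

100 CHF × 10.88 = 1088 NOK
1088 NOK × 0.1675 = 182.24 SGD
182.24 SGD × 45.39 = 8271.8736 INR
8271.8736 INR × 0.01138 = 94.133921568 CHF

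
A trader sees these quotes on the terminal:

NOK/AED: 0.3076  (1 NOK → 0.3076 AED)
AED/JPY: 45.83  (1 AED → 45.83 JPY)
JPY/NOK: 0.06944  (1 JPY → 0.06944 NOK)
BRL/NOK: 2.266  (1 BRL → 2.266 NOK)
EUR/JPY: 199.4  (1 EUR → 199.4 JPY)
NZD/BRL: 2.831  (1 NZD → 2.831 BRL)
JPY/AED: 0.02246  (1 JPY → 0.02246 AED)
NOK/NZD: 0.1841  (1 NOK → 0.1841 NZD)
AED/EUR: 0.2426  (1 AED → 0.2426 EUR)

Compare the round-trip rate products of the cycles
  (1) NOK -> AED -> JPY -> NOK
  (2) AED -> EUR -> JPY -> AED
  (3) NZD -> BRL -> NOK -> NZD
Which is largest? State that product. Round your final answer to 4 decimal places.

1.1810

(1) 0.3076 × 45.83 × 0.06944 = 0.97892
(2) 0.2426 × 199.4 × 0.02246 = 1.08649
(3) 2.831 × 2.266 × 0.1841 = 1.18101
Highest is cycle (3) at 1.1810 (>1, arbitrage).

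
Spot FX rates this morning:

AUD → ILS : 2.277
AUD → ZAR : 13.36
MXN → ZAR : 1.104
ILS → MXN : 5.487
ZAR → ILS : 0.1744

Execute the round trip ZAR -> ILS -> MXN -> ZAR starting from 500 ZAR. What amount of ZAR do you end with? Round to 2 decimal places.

528.23

500 ZAR × 0.1744 = 87.2 ILS
87.2 ILS × 5.487 = 478.4664 MXN
478.4664 MXN × 1.104 = 528.2269056 ZAR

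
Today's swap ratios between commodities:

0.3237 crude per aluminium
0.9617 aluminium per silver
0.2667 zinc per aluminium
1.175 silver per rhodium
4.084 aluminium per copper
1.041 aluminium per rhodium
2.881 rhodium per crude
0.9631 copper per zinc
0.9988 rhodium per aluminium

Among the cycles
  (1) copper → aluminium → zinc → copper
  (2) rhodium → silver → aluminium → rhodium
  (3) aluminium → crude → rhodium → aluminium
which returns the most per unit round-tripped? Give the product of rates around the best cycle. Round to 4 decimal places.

(1) 4.084 × 0.2667 × 0.9631 = 1.04901
(2) 1.175 × 0.9617 × 0.9988 = 1.12864
(3) 0.3237 × 2.881 × 1.041 = 0.97082
Highest is cycle (2) at 1.1286 (>1, arbitrage).

1.1286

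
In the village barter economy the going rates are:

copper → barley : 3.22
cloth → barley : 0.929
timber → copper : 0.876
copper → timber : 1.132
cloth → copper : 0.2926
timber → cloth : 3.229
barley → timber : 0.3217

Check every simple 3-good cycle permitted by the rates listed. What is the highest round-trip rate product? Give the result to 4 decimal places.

1.0695

timber→cloth→copper→timber: 3.229 × 0.2926 × 1.132 = 1.06952
timber→cloth→barley→timber: 3.229 × 0.929 × 0.3217 = 0.96502
timber→copper→barley→timber: 0.876 × 3.22 × 0.3217 = 0.90743
Maximum is timber→cloth→copper→timber at 1.0695; arbitrage exists.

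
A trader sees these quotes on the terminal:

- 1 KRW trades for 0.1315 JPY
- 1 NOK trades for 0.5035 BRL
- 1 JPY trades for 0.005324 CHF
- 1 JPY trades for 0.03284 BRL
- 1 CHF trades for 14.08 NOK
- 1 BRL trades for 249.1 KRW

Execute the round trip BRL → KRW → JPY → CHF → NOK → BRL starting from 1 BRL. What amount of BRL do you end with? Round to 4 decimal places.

1.2363

1 BRL × 249.1 = 249.1 KRW
249.1 KRW × 0.1315 = 32.75665 JPY
32.75665 JPY × 0.005324 = 0.1743964046 CHF
0.1743964046 CHF × 14.08 = 2.455501376768 NOK
2.455501376768 NOK × 0.5035 = 1.236344943202688 BRL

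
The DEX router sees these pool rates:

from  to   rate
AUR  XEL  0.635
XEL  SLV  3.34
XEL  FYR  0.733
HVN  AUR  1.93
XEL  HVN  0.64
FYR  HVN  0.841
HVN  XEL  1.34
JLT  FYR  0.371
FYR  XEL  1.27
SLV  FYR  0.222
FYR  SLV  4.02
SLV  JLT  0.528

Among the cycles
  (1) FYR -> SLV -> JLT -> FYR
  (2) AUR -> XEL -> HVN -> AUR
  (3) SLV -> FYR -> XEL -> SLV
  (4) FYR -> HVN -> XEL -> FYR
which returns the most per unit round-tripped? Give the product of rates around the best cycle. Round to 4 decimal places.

0.9417

(1) 4.02 × 0.528 × 0.371 = 0.78747
(2) 0.635 × 0.64 × 1.93 = 0.78435
(3) 0.222 × 1.27 × 3.34 = 0.94168
(4) 0.841 × 1.34 × 0.733 = 0.82605
Highest is cycle (3) at 0.9417 (≤1, no arbitrage).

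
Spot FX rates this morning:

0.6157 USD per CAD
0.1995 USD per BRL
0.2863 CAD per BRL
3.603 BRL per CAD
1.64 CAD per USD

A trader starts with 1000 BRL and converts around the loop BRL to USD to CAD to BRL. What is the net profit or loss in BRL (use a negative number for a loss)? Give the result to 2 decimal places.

178.83

1000 BRL × 0.1995 = 199.5 USD
199.5 USD × 1.64 = 327.18 CAD
327.18 CAD × 3.603 = 1178.82954 BRL
Net change: 1178.82954 − 1000 = 178.82954 BRL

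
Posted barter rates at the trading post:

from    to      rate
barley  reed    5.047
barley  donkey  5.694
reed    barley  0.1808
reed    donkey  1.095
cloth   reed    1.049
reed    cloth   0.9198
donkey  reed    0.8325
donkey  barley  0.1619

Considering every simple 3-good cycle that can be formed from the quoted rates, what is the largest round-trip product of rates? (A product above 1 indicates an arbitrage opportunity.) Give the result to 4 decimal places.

reed→donkey→barley→reed: 1.095 × 0.1619 × 5.047 = 0.89473
reed→barley→donkey→reed: 0.1808 × 5.694 × 0.8325 = 0.85704
Maximum is reed→donkey→barley→reed at 0.8947; no arbitrage — every cycle loses value.

0.8947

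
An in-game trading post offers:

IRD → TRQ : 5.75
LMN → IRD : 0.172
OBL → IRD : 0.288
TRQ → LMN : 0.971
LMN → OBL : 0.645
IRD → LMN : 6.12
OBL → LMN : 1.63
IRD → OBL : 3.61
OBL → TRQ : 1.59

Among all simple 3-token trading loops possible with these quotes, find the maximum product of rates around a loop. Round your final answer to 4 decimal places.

LMN→OBL→IRD→LMN: 0.645 × 0.288 × 6.12 = 1.13685
LMN→IRD→OBL→LMN: 0.172 × 3.61 × 1.63 = 1.01210
LMN→OBL→TRQ→LMN: 0.645 × 1.59 × 0.971 = 0.99581
LMN→IRD→TRQ→LMN: 0.172 × 5.75 × 0.971 = 0.96032
Maximum is LMN→OBL→IRD→LMN at 1.1369; arbitrage exists.

1.1369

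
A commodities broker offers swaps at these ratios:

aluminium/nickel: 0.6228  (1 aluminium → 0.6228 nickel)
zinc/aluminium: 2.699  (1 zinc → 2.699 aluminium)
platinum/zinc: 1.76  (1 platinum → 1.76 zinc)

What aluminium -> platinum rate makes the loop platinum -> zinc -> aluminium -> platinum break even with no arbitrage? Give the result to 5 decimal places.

0.21052

Known legs of the cycle: 1.76 × 2.699 = 4.75024
For no arbitrage the full-cycle product must be 1, so the missing rate is 1 / 4.75024 ≈ 0.2105157.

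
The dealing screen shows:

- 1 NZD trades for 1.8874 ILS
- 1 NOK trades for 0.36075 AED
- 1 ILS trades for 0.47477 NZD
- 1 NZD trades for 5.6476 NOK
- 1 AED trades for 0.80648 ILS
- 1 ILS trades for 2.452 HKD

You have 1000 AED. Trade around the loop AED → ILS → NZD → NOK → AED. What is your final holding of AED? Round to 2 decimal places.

780.09

1000 AED × 0.80648 = 806.48 ILS
806.48 ILS × 0.47477 = 382.8925096 NZD
382.8925096 NZD × 5.6476 = 2162.42373721696 NOK
2162.42373721696 NOK × 0.36075 = 780.09436320101832 AED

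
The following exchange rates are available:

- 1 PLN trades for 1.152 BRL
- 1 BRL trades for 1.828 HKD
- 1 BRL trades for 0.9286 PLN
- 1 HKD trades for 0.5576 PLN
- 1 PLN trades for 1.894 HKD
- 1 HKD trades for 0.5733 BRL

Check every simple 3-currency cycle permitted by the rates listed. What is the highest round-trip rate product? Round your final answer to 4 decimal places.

HKD→PLN→BRL→HKD: 0.5576 × 1.152 × 1.828 = 1.17423
HKD→BRL→PLN→HKD: 0.5733 × 0.9286 × 1.894 = 1.00830
Maximum is HKD→PLN→BRL→HKD at 1.1742; arbitrage exists.

1.1742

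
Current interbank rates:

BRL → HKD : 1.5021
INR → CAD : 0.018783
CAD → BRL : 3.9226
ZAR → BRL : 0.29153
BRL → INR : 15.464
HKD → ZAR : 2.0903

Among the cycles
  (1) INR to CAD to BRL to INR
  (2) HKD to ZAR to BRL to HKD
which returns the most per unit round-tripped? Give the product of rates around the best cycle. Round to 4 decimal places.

(1) 0.018783 × 3.9226 × 15.464 = 1.13936
(2) 2.0903 × 0.29153 × 1.5021 = 0.91536
Highest is cycle (1) at 1.1394 (>1, arbitrage).

1.1394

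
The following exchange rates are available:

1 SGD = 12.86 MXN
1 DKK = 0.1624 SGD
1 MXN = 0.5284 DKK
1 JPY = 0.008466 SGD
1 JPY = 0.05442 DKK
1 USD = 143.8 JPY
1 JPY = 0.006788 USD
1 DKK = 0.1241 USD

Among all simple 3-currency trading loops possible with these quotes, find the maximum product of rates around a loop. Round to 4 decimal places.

1.1035

SGD→MXN→DKK→SGD: 12.86 × 0.5284 × 0.1624 = 1.10354
USD→JPY→DKK→USD: 143.8 × 0.05442 × 0.1241 = 0.97116
Maximum is SGD→MXN→DKK→SGD at 1.1035; arbitrage exists.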